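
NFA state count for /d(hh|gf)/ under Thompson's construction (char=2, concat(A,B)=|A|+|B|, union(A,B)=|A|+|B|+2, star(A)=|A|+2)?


Syntax tree has 5 char leaf(s), 1 union(s), 0 star(s)
chars contribute 5×2 = 10; each union adds +2; each star adds +2
Total: 10 + 2 + 0 = 12 states


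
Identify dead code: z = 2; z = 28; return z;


first assignment to z is overwritten before any read
Dead: 'z = 2'


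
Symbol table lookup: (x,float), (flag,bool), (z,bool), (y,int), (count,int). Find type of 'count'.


Lookup 'count' → type int


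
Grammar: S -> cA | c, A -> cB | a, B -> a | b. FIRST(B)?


Per alternative of B: FIRST(a) = {a}; FIRST(b) = {b}
FIRST(B) = {a, b}


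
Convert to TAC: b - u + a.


Break into single-operator statements:
t1 = b - u
t2 = t1 + a


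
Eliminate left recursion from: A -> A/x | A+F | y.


Left-recursive alternatives: A/x, A+F; non-recursive: y
Introduce A': A -> yA', A' -> /xA' | +FA' | ε


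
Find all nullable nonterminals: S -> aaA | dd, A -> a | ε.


A nonterminal is nullable iff some alternative derives ε (directly, or every symbol in it is nullable)
Nullable: {A}


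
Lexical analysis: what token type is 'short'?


Pattern: reserved word
Type: KEYWORD


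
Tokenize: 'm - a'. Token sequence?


Scan left to right, longest-match per lexeme
Tokens: ID(m), OP(-), ID(a)


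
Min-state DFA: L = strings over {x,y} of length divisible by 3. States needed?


Track length mod 3: states 0..2, accept at 0
Minimal DFA: 3 states


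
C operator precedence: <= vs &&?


'<=' is relational (level 7); '&&' is logical AND (level 2)
Higher level binds tighter
'<=' has higher precedence than '&&'


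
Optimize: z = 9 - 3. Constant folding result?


9 - 3 = 6 at compile time
Optimized: z = 6


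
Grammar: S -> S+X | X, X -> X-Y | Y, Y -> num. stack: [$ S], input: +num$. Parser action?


shift '+' to continue S -> S+X
Action: shift


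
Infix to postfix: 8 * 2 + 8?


Left to right (same or higher precedence on left)
Postfix: 8 2 * 8 +


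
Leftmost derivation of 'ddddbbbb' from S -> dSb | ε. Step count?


Derivation: S => dSb => ddSbb => dddSbbb => ddddSbbbb => ddddbbbb
Steps: 5


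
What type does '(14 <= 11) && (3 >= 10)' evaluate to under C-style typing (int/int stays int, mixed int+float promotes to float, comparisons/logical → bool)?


Operand types: bool && bool
Rule: logical operators take bool operands and yield bool
Result type: bool


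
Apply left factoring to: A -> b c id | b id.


Common prefix: 'b'
Factored: A -> b A', A' -> c id | id


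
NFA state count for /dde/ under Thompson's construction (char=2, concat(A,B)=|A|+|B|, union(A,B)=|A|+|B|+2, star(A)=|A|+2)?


Syntax tree has 3 char leaf(s), 0 union(s), 0 star(s)
chars contribute 3×2 = 6; each union adds +2; each star adds +2
Total: 6 + 0 + 0 = 6 states


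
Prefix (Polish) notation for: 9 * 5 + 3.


left-to-right (same/higher precedence on left): tree is (+ (* 9 5) 3)
Prefix: + * 9 5 3


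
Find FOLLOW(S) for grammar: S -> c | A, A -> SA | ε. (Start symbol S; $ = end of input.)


$ ∈ FOLLOW(S). For each A -> αBβ: add FIRST(β)\{ε} to FOLLOW(B); if β nullable, add FOLLOW(A).
FOLLOW(S) = {$, c}


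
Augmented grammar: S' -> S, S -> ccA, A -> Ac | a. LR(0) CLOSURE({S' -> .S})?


Start: S' -> .S
For each item with dot before a nonterminal B, add B -> .γ for every B-production
Closure: [S' -> .S, S -> .ccA]


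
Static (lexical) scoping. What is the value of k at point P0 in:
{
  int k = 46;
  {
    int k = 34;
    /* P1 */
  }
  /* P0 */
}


k declared in the same block as P0
k = 46


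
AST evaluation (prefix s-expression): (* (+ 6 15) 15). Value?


Evaluate inner: (+ 6 15) = 21
Evaluate root: (* 21 15) = 315
Result: 315


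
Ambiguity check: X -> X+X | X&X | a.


'a+a&a' has two parse trees (no precedence encoded between + and &)
Ambiguous


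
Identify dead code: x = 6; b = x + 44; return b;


x is read by b's definition; b is returned
No dead code


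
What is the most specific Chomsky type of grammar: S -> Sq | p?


Left-linear: every RHS is a terminal or one nonterminal followed by a terminal
Classification: Type 3 (Regular)


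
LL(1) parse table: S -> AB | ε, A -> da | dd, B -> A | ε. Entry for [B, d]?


For [B, d]: 'd' ∈ FIRST(A)
Entry: B -> A


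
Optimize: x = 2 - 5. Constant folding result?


2 - 5 = -3 at compile time
Optimized: x = -3


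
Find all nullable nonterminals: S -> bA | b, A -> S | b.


A nonterminal is nullable iff some alternative derives ε (directly, or every symbol in it is nullable)
Nullable: {}


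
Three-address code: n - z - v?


Break into single-operator statements:
t1 = n - z
t2 = t1 - v


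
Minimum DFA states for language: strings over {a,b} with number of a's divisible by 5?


Track (count of a) mod 5: states 0..4, accept at 0
Minimal DFA: 5 states


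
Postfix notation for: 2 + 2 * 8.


* has higher precedence, evaluate 2*8 first
Postfix: 2 2 8 * +


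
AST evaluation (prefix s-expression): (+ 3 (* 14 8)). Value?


Evaluate inner: (* 14 8) = 112
Evaluate root: (+ 3 112) = 115
Result: 115


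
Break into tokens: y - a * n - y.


Scan left to right, longest-match per lexeme
Tokens: ID(y), OP(-), ID(a), OP(*), ID(n), OP(-), ID(y)


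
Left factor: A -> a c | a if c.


Common prefix: 'a'
Factored: A -> a A', A' -> c | if c


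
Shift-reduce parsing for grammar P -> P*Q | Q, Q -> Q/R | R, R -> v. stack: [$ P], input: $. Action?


start symbol P on stack, input exhausted
Action: accept


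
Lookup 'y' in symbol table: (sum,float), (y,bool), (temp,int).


Lookup 'y' → type bool


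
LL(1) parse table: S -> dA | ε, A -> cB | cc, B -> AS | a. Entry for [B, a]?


For [B, a]: 'a' ∈ FIRST(a)
Entry: B -> a


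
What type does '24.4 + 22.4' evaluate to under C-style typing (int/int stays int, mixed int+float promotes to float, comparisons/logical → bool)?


Operand types: float + float
Rule: mixed int/float promotes to float; int/int stays int
Result type: float


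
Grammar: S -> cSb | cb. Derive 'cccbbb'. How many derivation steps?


Derivation: S => cSb => ccSbb => cccbbb
Steps: 3


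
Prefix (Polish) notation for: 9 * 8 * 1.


left-to-right (same/higher precedence on left): tree is (* (* 9 8) 1)
Prefix: * * 9 8 1


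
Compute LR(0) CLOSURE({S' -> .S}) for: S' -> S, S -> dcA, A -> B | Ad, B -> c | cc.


Start: S' -> .S
For each item with dot before a nonterminal B, add B -> .γ for every B-production
Closure: [S' -> .S, S -> .dcA]


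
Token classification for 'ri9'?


Pattern: letter/underscore followed by alphanumerics, not a keyword
Type: IDENTIFIER


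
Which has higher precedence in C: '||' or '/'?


'/' is multiplicative (level 10); '||' is logical OR (level 1)
Higher level binds tighter
'/' has higher precedence than '||'


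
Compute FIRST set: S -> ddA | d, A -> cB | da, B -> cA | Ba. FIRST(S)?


Per alternative of S: FIRST(ddA) = {d}; FIRST(d) = {d}
FIRST(S) = {d}


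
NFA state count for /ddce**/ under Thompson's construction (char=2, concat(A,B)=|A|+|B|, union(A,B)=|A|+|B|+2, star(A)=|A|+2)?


Syntax tree has 4 char leaf(s), 0 union(s), 2 star(s)
chars contribute 4×2 = 8; each union adds +2; each star adds +2
Total: 8 + 0 + 4 = 12 states


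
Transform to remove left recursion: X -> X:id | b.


Left-recursive alternatives: X:id; non-recursive: b
Introduce X': X -> bX', X' -> :idX' | ε


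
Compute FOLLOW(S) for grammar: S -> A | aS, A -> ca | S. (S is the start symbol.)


$ ∈ FOLLOW(S). For each A -> αBβ: add FIRST(β)\{ε} to FOLLOW(B); if β nullable, add FOLLOW(A).
FOLLOW(S) = {$}


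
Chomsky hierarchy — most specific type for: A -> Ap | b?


Left-linear: every RHS is a terminal or one nonterminal followed by a terminal
Classification: Type 3 (Regular)


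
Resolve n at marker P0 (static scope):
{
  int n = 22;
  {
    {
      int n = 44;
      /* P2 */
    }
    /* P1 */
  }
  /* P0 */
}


n declared in the same block as P0
n = 22


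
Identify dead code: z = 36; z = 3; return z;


first assignment to z is overwritten before any read
Dead: 'z = 36'


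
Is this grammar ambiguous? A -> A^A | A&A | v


'v^v&v' has two parse trees (no precedence encoded between ^ and &)
Ambiguous


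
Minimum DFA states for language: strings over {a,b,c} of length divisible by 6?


Track length mod 6: states 0..5, accept at 0
Minimal DFA: 6 states


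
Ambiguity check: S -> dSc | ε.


balanced d^n…c^n: each string has a unique parse
Unambiguous


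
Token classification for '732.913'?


Pattern: digits with a decimal point
Type: FLOAT_LITERAL


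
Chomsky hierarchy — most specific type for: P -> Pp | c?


Left-linear: every RHS is a terminal or one nonterminal followed by a terminal
Classification: Type 3 (Regular)


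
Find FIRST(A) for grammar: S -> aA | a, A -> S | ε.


Per alternative of A: FIRST(S) = {a}; FIRST(ε) = {ε}
FIRST(A) = {a, ε}


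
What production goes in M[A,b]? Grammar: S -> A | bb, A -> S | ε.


For [A, b]: 'b' ∈ FIRST(S)
Entry: A -> S


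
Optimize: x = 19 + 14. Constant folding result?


19 + 14 = 33 at compile time
Optimized: x = 33


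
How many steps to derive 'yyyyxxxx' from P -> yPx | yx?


Derivation: P => yPx => yyPxx => yyyPxxx => yyyyxxxx
Steps: 4


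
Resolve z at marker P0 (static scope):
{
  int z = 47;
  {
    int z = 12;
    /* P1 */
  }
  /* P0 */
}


z declared in the same block as P0
z = 47


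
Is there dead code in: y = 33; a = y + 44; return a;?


y is read by a's definition; a is returned
No dead code


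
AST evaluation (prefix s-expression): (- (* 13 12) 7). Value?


Evaluate inner: (* 13 12) = 156
Evaluate root: (- 156 7) = 149
Result: 149


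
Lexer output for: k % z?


Scan left to right, longest-match per lexeme
Tokens: ID(k), OP(%), ID(z)


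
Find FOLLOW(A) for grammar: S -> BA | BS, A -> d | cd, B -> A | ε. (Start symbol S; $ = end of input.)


$ ∈ FOLLOW(S). For each A -> αBβ: add FIRST(β)\{ε} to FOLLOW(B); if β nullable, add FOLLOW(A).
FOLLOW(A) = {$, c, d}


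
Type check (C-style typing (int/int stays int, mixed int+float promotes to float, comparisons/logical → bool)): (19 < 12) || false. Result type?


Operand types: bool || bool
Rule: logical operators take bool operands and yield bool
Result type: bool


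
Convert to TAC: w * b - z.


Break into single-operator statements:
t1 = w * b
t2 = t1 - z


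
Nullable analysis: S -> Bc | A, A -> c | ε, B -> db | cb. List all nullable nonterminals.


A nonterminal is nullable iff some alternative derives ε (directly, or every symbol in it is nullable)
Nullable: {A, S}


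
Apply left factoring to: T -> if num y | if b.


Common prefix: 'if'
Factored: T -> if T', T' -> num y | b


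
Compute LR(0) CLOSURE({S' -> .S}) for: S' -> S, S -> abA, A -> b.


Start: S' -> .S
For each item with dot before a nonterminal B, add B -> .γ for every B-production
Closure: [S' -> .S, S -> .abA]


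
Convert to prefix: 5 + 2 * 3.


'*' binds tighter: tree is (+ 5 (* 2 3))
Prefix: + 5 * 2 3


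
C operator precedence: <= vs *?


'*' is multiplicative (level 10); '<=' is relational (level 7)
Higher level binds tighter
'*' has higher precedence than '<='


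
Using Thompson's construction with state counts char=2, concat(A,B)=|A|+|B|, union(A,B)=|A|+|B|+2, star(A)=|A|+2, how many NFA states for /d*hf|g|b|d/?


Syntax tree has 6 char leaf(s), 3 union(s), 1 star(s)
chars contribute 6×2 = 12; each union adds +2; each star adds +2
Total: 12 + 6 + 2 = 20 states


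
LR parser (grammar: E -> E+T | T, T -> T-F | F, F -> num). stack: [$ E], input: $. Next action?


start symbol E on stack, input exhausted
Action: accept


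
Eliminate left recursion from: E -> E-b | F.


Left-recursive alternatives: E-b; non-recursive: F
Introduce E': E -> FE', E' -> -bE' | ε


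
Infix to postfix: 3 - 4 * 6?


* has higher precedence, evaluate 4*6 first
Postfix: 3 4 6 * -


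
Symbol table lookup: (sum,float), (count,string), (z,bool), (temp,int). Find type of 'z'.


Lookup 'z' → type bool


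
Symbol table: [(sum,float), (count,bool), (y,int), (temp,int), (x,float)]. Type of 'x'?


Lookup 'x' → type float


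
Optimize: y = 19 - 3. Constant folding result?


19 - 3 = 16 at compile time
Optimized: y = 16


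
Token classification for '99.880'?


Pattern: digits with a decimal point
Type: FLOAT_LITERAL


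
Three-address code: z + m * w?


Break into single-operator statements:
t1 = m * w
t2 = z + t1


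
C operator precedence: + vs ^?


'+' is additive (level 9); '^' is bitwise XOR (level 4)
Higher level binds tighter
'+' has higher precedence than '^'


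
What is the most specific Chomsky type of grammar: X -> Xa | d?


Left-linear: every RHS is a terminal or one nonterminal followed by a terminal
Classification: Type 3 (Regular)


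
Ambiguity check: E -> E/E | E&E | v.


'v/v&v' has two parse trees (no precedence encoded between / and &)
Ambiguous


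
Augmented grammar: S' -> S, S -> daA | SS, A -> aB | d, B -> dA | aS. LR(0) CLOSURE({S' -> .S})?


Start: S' -> .S
For each item with dot before a nonterminal B, add B -> .γ for every B-production
Closure: [S' -> .S, S -> .daA, S -> .SS]


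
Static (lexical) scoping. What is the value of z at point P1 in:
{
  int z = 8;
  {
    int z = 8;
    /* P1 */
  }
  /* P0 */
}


z declared in the same block as P1
z = 8


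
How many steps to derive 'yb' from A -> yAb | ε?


Derivation: A => yAb => yb
Steps: 2


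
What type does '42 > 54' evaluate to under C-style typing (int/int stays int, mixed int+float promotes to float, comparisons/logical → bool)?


Operand types: int > int
Rule: comparison yields bool
Result type: bool


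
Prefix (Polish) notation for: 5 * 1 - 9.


left-to-right (same/higher precedence on left): tree is (- (* 5 1) 9)
Prefix: - * 5 1 9


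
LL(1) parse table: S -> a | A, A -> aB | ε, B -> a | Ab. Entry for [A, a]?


For [A, a]: 'a' ∈ FIRST(aB)
Entry: A -> aB


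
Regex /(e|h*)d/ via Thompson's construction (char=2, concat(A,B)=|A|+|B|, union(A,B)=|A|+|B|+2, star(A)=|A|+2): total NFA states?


Syntax tree has 3 char leaf(s), 1 union(s), 1 star(s)
chars contribute 3×2 = 6; each union adds +2; each star adds +2
Total: 6 + 2 + 2 = 10 states


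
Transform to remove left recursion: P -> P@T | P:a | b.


Left-recursive alternatives: P@T, P:a; non-recursive: b
Introduce P': P -> bP', P' -> @TP' | :aP' | ε


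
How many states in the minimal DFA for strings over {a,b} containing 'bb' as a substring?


KMP-style automaton: 2 progress states + 1 absorbing accept = 3
Minimal DFA: 3 states


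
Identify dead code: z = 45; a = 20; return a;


z is assigned but never read
Dead: 'z = 45'


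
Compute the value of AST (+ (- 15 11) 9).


Evaluate inner: (- 15 11) = 4
Evaluate root: (+ 4 9) = 13
Result: 13


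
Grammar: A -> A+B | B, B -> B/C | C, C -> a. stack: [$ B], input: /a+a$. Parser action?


shift '/' to continue B -> B/C
Action: shift


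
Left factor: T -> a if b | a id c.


Common prefix: 'a'
Factored: T -> a T', T' -> if b | id c


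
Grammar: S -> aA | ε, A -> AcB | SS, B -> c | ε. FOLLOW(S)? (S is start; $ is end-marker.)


$ ∈ FOLLOW(S). For each A -> αBβ: add FIRST(β)\{ε} to FOLLOW(B); if β nullable, add FOLLOW(A).
FOLLOW(S) = {$, a, c}


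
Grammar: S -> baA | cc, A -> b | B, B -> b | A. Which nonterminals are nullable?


A nonterminal is nullable iff some alternative derives ε (directly, or every symbol in it is nullable)
Nullable: {}


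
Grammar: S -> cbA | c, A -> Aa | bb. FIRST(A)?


Per alternative of A: FIRST(Aa) = {b}; FIRST(bb) = {b}
FIRST(A) = {b}


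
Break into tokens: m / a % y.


Scan left to right, longest-match per lexeme
Tokens: ID(m), OP(/), ID(a), OP(%), ID(y)


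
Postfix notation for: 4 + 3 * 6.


* has higher precedence, evaluate 3*6 first
Postfix: 4 3 6 * +


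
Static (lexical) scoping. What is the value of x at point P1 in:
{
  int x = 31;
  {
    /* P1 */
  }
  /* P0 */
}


P1's block does not declare x; resolves to the enclosing declaration at depth 0
x = 31


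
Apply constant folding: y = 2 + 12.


2 + 12 = 14 at compile time
Optimized: y = 14


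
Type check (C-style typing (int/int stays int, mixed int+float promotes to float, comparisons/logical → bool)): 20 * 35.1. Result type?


Operand types: int * float
Rule: mixed int/float promotes to float; int/int stays int
Result type: float


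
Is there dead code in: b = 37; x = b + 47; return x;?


b is read by x's definition; x is returned
No dead code


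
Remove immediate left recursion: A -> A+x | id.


Left-recursive alternatives: A+x; non-recursive: id
Introduce A': A -> idA', A' -> +xA' | ε


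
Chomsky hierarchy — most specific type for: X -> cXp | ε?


Single nonterminal LHS, but c^n p^n is not regular
Classification: Type 2 (Context-Free)


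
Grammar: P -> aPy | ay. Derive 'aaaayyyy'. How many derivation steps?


Derivation: P => aPy => aaPyy => aaaPyyy => aaaayyyy
Steps: 4


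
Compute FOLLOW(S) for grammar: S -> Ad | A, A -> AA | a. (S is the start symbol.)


$ ∈ FOLLOW(S). For each A -> αBβ: add FIRST(β)\{ε} to FOLLOW(B); if β nullable, add FOLLOW(A).
FOLLOW(S) = {$}


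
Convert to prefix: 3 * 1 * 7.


left-to-right (same/higher precedence on left): tree is (* (* 3 1) 7)
Prefix: * * 3 1 7


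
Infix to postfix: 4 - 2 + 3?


Left to right (same or higher precedence on left)
Postfix: 4 2 - 3 +


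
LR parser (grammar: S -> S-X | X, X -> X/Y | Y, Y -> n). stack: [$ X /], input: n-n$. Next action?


no handle; shift 'n'
Action: shift


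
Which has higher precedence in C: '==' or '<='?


'<=' is relational (level 7); '==' is equality (level 6)
Higher level binds tighter
'<=' has higher precedence than '=='


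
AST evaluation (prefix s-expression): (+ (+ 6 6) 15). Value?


Evaluate inner: (+ 6 6) = 12
Evaluate root: (+ 12 15) = 27
Result: 27


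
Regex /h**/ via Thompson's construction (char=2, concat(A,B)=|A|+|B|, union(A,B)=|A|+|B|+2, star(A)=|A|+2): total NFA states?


Syntax tree has 1 char leaf(s), 0 union(s), 2 star(s)
chars contribute 1×2 = 2; each union adds +2; each star adds +2
Total: 2 + 0 + 4 = 6 states


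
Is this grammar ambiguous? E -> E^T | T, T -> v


precedence layered via separate nonterminal T: deterministic
Unambiguous


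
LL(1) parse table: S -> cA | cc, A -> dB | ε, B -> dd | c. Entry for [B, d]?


For [B, d]: 'd' ∈ FIRST(dd)
Entry: B -> dd


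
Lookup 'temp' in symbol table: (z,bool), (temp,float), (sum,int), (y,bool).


Lookup 'temp' → type float


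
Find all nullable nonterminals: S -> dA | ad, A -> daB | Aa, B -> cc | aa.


A nonterminal is nullable iff some alternative derives ε (directly, or every symbol in it is nullable)
Nullable: {}


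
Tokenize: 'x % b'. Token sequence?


Scan left to right, longest-match per lexeme
Tokens: ID(x), OP(%), ID(b)


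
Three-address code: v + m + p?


Break into single-operator statements:
t1 = v + m
t2 = t1 + p


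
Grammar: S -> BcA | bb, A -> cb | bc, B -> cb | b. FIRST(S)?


Per alternative of S: FIRST(BcA) = {b, c}; FIRST(bb) = {b}
FIRST(S) = {b, c}


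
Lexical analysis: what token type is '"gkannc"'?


Pattern: double-quoted sequence
Type: STRING_LITERAL


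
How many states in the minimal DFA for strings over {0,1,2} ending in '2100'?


Track the longest suffix of input matching a prefix of '2100': 5 classes (prefixes of length 0..4)
Minimal DFA: 5 states


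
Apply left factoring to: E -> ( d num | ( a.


Common prefix: '('
Factored: E -> ( E', E' -> d num | a


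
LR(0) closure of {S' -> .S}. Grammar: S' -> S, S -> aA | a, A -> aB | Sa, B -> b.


Start: S' -> .S
For each item with dot before a nonterminal B, add B -> .γ for every B-production
Closure: [S' -> .S, S -> .aA, S -> .a]


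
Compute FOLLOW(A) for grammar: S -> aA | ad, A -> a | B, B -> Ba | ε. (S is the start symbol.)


$ ∈ FOLLOW(S). For each A -> αBβ: add FIRST(β)\{ε} to FOLLOW(B); if β nullable, add FOLLOW(A).
FOLLOW(A) = {$}


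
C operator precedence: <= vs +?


'+' is additive (level 9); '<=' is relational (level 7)
Higher level binds tighter
'+' has higher precedence than '<='


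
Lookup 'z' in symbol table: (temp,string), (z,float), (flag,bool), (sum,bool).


Lookup 'z' → type float


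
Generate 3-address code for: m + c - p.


Break into single-operator statements:
t1 = m + c
t2 = t1 - p


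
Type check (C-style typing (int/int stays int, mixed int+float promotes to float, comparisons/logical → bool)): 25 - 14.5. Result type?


Operand types: int - float
Rule: mixed int/float promotes to float; int/int stays int
Result type: float


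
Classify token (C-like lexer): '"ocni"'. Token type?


Pattern: double-quoted sequence
Type: STRING_LITERAL


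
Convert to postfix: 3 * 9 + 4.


Left to right (same or higher precedence on left)
Postfix: 3 9 * 4 +


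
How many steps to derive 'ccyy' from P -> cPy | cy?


Derivation: P => cPy => ccyy
Steps: 2


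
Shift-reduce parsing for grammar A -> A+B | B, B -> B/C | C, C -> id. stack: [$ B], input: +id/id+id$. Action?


lookahead ∉ {/} so B won't extend; reduce A -> B
Action: reduce (A -> B)


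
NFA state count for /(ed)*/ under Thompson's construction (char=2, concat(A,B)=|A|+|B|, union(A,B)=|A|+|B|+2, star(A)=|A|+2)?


Syntax tree has 2 char leaf(s), 0 union(s), 1 star(s)
chars contribute 2×2 = 4; each union adds +2; each star adds +2
Total: 4 + 0 + 2 = 6 states


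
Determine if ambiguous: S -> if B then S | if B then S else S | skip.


dangling else: 'if B then if B then skip else skip' parses two ways
Ambiguous


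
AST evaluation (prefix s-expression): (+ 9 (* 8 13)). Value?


Evaluate inner: (* 8 13) = 104
Evaluate root: (+ 9 104) = 113
Result: 113


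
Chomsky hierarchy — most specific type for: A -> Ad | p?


Left-linear: every RHS is a terminal or one nonterminal followed by a terminal
Classification: Type 3 (Regular)


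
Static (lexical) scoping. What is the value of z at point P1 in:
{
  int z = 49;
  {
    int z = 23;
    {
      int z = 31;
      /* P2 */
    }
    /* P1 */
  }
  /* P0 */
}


z declared in the same block as P1
z = 23


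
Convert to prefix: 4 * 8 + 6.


left-to-right (same/higher precedence on left): tree is (+ (* 4 8) 6)
Prefix: + * 4 8 6


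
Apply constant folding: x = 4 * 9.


4 * 9 = 36 at compile time
Optimized: x = 36


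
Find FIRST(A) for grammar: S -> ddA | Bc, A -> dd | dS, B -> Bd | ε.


Per alternative of A: FIRST(dd) = {d}; FIRST(dS) = {d}
FIRST(A) = {d}


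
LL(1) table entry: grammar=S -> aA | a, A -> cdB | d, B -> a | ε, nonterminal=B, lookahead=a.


For [B, a]: 'a' ∈ FIRST(a)
Entry: B -> a


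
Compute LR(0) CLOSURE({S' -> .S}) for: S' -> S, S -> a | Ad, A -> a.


Start: S' -> .S
For each item with dot before a nonterminal B, add B -> .γ for every B-production
Closure: [S' -> .S, S -> .a, S -> .Ad, A -> .a]


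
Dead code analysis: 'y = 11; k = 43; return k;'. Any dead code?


y is assigned but never read
Dead: 'y = 11'


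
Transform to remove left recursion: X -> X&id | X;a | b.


Left-recursive alternatives: X&id, X;a; non-recursive: b
Introduce X': X -> bX', X' -> &idX' | ;aX' | ε


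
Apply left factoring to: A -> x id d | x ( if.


Common prefix: 'x'
Factored: A -> x A', A' -> id d | ( if


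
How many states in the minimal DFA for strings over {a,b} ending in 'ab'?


Track the longest suffix of input matching a prefix of 'ab': 3 classes (prefixes of length 0..2)
Minimal DFA: 3 states


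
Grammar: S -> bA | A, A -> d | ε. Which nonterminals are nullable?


A nonterminal is nullable iff some alternative derives ε (directly, or every symbol in it is nullable)
Nullable: {A, S}


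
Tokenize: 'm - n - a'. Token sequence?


Scan left to right, longest-match per lexeme
Tokens: ID(m), OP(-), ID(n), OP(-), ID(a)


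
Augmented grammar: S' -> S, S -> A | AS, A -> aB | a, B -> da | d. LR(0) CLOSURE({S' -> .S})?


Start: S' -> .S
For each item with dot before a nonterminal B, add B -> .γ for every B-production
Closure: [S' -> .S, S -> .A, S -> .AS, A -> .aB, A -> .a]


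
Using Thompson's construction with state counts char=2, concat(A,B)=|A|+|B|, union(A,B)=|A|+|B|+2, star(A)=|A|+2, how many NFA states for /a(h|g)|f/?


Syntax tree has 4 char leaf(s), 2 union(s), 0 star(s)
chars contribute 4×2 = 8; each union adds +2; each star adds +2
Total: 8 + 4 + 0 = 12 states


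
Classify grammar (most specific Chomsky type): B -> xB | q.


Right-linear: every RHS is a terminal or a terminal followed by one nonterminal
Classification: Type 3 (Regular)


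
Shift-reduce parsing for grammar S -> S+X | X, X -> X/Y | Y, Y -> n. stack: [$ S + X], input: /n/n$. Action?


'/' can extend X; shift to build X -> X/Y
Action: shift


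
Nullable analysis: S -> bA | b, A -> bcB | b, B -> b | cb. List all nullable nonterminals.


A nonterminal is nullable iff some alternative derives ε (directly, or every symbol in it is nullable)
Nullable: {}


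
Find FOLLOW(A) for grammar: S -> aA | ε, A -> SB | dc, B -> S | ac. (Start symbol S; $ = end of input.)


$ ∈ FOLLOW(S). For each A -> αBβ: add FIRST(β)\{ε} to FOLLOW(B); if β nullable, add FOLLOW(A).
FOLLOW(A) = {$, a}


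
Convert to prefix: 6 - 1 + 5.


left-to-right (same/higher precedence on left): tree is (+ (- 6 1) 5)
Prefix: + - 6 1 5


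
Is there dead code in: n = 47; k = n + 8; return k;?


n is read by k's definition; k is returned
No dead code


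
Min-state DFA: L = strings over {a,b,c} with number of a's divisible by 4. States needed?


Track (count of a) mod 4: states 0..3, accept at 0
Minimal DFA: 4 states


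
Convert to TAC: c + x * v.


Break into single-operator statements:
t1 = x * v
t2 = c + t1


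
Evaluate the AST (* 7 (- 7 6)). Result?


Evaluate inner: (- 7 6) = 1
Evaluate root: (* 7 1) = 7
Result: 7


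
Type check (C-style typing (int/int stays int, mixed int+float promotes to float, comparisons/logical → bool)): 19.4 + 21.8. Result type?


Operand types: float + float
Rule: mixed int/float promotes to float; int/int stays int
Result type: float


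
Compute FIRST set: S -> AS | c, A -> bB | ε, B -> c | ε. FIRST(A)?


Per alternative of A: FIRST(bB) = {b}; FIRST(ε) = {ε}
FIRST(A) = {b, ε}


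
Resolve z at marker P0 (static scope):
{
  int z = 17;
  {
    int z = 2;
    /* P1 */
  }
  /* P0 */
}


z declared in the same block as P0
z = 17


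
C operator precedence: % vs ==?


'%' is multiplicative (level 10); '==' is equality (level 6)
Higher level binds tighter
'%' has higher precedence than '=='


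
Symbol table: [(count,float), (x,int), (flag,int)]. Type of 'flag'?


Lookup 'flag' → type int


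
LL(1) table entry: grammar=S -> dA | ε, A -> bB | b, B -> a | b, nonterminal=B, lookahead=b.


For [B, b]: 'b' ∈ FIRST(b)
Entry: B -> b


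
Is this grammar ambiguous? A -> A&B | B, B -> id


precedence layered via separate nonterminal B: deterministic
Unambiguous


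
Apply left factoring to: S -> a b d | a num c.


Common prefix: 'a'
Factored: S -> a S', S' -> b d | num c


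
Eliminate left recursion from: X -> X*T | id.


Left-recursive alternatives: X*T; non-recursive: id
Introduce X': X -> idX', X' -> *TX' | ε


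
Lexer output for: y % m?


Scan left to right, longest-match per lexeme
Tokens: ID(y), OP(%), ID(m)


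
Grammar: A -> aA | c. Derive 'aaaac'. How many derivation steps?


Derivation: A => aA => aaA => aaaA => aaaaA => aaaac
Steps: 5


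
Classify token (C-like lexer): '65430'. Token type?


Pattern: digits only
Type: INTEGER_LITERAL


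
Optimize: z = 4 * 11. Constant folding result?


4 * 11 = 44 at compile time
Optimized: z = 44


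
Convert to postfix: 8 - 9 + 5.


Left to right (same or higher precedence on left)
Postfix: 8 9 - 5 +


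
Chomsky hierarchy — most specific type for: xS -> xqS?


LHS has context (more than one symbol) and |LHS| ≤ |RHS|
Classification: Type 1 (Context-Sensitive)


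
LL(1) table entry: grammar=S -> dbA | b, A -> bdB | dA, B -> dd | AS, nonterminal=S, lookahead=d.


For [S, d]: 'd' ∈ FIRST(dbA)
Entry: S -> dbA


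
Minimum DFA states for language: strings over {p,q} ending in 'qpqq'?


Track the longest suffix of input matching a prefix of 'qpqq': 5 classes (prefixes of length 0..4)
Minimal DFA: 5 states


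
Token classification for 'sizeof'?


Pattern: reserved word
Type: KEYWORD


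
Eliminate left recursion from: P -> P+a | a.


Left-recursive alternatives: P+a; non-recursive: a
Introduce P': P -> aP', P' -> +aP' | ε


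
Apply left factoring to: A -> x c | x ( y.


Common prefix: 'x'
Factored: A -> x A', A' -> c | ( y


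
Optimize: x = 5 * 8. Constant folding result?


5 * 8 = 40 at compile time
Optimized: x = 40


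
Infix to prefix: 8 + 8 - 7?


left-to-right (same/higher precedence on left): tree is (- (+ 8 8) 7)
Prefix: - + 8 8 7


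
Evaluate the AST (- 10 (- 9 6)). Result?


Evaluate inner: (- 9 6) = 3
Evaluate root: (- 10 3) = 7
Result: 7


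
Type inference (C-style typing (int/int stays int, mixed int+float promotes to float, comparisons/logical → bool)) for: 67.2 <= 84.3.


Operand types: float <= float
Rule: comparison yields bool
Result type: bool


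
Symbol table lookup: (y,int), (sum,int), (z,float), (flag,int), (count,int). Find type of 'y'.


Lookup 'y' → type int


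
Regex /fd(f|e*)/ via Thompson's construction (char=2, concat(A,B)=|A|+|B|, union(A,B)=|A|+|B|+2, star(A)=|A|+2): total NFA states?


Syntax tree has 4 char leaf(s), 1 union(s), 1 star(s)
chars contribute 4×2 = 8; each union adds +2; each star adds +2
Total: 8 + 2 + 2 = 12 states


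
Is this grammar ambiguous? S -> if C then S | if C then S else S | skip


dangling else: 'if C then if C then skip else skip' parses two ways
Ambiguous


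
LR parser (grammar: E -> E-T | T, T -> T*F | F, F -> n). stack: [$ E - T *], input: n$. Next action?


no handle; shift 'n'
Action: shift


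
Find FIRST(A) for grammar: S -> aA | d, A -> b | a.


Per alternative of A: FIRST(b) = {b}; FIRST(a) = {a}
FIRST(A) = {a, b}


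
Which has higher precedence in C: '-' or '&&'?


'-' is additive (level 9); '&&' is logical AND (level 2)
Higher level binds tighter
'-' has higher precedence than '&&'


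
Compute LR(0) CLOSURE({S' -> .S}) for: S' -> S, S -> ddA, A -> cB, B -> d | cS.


Start: S' -> .S
For each item with dot before a nonterminal B, add B -> .γ for every B-production
Closure: [S' -> .S, S -> .ddA]


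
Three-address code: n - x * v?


Break into single-operator statements:
t1 = x * v
t2 = n - t1


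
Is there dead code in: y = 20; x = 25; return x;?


y is assigned but never read
Dead: 'y = 20'


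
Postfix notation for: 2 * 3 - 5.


Left to right (same or higher precedence on left)
Postfix: 2 3 * 5 -


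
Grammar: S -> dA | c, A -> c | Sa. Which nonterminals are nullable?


A nonterminal is nullable iff some alternative derives ε (directly, or every symbol in it is nullable)
Nullable: {}


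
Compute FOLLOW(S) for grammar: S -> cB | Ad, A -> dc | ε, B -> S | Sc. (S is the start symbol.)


$ ∈ FOLLOW(S). For each A -> αBβ: add FIRST(β)\{ε} to FOLLOW(B); if β nullable, add FOLLOW(A).
FOLLOW(S) = {$, c}


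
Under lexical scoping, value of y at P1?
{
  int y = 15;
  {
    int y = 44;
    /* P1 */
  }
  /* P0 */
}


y declared in the same block as P1
y = 44


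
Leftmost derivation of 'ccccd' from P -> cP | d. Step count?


Derivation: P => cP => ccP => cccP => ccccP => ccccd
Steps: 5


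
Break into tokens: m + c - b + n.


Scan left to right, longest-match per lexeme
Tokens: ID(m), OP(+), ID(c), OP(-), ID(b), OP(+), ID(n)


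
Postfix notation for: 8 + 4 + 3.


Left to right (same or higher precedence on left)
Postfix: 8 4 + 3 +


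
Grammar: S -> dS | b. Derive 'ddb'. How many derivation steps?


Derivation: S => dS => ddS => ddb
Steps: 3


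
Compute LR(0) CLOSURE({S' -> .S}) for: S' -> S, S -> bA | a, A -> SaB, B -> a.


Start: S' -> .S
For each item with dot before a nonterminal B, add B -> .γ for every B-production
Closure: [S' -> .S, S -> .bA, S -> .a]


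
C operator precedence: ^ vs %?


'%' is multiplicative (level 10); '^' is bitwise XOR (level 4)
Higher level binds tighter
'%' has higher precedence than '^'


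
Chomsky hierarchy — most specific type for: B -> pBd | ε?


Single nonterminal LHS, but p^n d^n is not regular
Classification: Type 2 (Context-Free)


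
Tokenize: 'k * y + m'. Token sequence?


Scan left to right, longest-match per lexeme
Tokens: ID(k), OP(*), ID(y), OP(+), ID(m)


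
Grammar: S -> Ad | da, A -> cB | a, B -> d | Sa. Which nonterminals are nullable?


A nonterminal is nullable iff some alternative derives ε (directly, or every symbol in it is nullable)
Nullable: {}


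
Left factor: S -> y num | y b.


Common prefix: 'y'
Factored: S -> y S', S' -> num | b


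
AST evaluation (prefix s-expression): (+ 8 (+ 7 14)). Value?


Evaluate inner: (+ 7 14) = 21
Evaluate root: (+ 8 21) = 29
Result: 29


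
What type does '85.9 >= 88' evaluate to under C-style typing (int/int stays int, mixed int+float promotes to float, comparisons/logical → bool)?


Operand types: float >= int
Rule: comparison yields bool
Result type: bool


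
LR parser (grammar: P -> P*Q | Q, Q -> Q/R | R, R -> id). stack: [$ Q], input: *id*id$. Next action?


lookahead ∉ {/} so Q won't extend; reduce P -> Q
Action: reduce (P -> Q)


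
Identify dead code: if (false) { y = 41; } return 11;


condition is constant false, so the whole block is unreachable
Dead: 'if (false) { y = 41; }'


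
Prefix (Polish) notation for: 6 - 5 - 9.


left-to-right (same/higher precedence on left): tree is (- (- 6 5) 9)
Prefix: - - 6 5 9


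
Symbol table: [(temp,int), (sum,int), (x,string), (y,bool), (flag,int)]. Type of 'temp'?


Lookup 'temp' → type int


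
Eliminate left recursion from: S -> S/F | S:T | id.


Left-recursive alternatives: S/F, S:T; non-recursive: id
Introduce S': S -> idS', S' -> /FS' | :TS' | ε


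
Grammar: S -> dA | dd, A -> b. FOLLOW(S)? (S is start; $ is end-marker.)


$ ∈ FOLLOW(S). For each A -> αBβ: add FIRST(β)\{ε} to FOLLOW(B); if β nullable, add FOLLOW(A).
FOLLOW(S) = {$}


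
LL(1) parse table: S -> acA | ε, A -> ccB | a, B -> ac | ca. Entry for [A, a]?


For [A, a]: 'a' ∈ FIRST(a)
Entry: A -> a


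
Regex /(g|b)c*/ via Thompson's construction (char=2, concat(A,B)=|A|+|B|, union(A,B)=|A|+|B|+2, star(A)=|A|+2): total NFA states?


Syntax tree has 3 char leaf(s), 1 union(s), 1 star(s)
chars contribute 3×2 = 6; each union adds +2; each star adds +2
Total: 6 + 2 + 2 = 10 states


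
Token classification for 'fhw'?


Pattern: letter/underscore followed by alphanumerics, not a keyword
Type: IDENTIFIER


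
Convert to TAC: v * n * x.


Break into single-operator statements:
t1 = v * n
t2 = t1 * x


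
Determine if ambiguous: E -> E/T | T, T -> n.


precedence layered via separate nonterminal T: deterministic
Unambiguous


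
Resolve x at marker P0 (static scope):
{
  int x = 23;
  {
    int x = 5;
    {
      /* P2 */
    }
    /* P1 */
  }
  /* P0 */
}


x declared in the same block as P0
x = 23


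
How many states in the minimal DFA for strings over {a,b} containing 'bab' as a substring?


KMP-style automaton: 3 progress states + 1 absorbing accept = 4
Minimal DFA: 4 states


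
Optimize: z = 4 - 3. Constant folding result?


4 - 3 = 1 at compile time
Optimized: z = 1


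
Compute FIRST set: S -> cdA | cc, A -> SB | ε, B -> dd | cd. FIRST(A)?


Per alternative of A: FIRST(SB) = {c}; FIRST(ε) = {ε}
FIRST(A) = {c, ε}


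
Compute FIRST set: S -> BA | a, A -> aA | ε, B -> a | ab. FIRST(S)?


Per alternative of S: FIRST(BA) = {a}; FIRST(a) = {a}
FIRST(S) = {a}


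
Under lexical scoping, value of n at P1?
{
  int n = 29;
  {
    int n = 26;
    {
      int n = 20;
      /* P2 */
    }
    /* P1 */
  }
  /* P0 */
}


n declared in the same block as P1
n = 26


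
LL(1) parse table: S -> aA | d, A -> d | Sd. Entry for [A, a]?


For [A, a]: 'a' ∈ FIRST(Sd)
Entry: A -> Sd


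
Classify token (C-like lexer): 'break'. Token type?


Pattern: reserved word
Type: KEYWORD


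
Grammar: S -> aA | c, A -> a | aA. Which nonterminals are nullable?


A nonterminal is nullable iff some alternative derives ε (directly, or every symbol in it is nullable)
Nullable: {}


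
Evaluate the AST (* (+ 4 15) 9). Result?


Evaluate inner: (+ 4 15) = 19
Evaluate root: (* 19 9) = 171
Result: 171


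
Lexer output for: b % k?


Scan left to right, longest-match per lexeme
Tokens: ID(b), OP(%), ID(k)


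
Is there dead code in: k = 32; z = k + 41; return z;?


k is read by z's definition; z is returned
No dead code


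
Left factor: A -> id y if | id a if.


Common prefix: 'id'
Factored: A -> id A', A' -> y if | a if


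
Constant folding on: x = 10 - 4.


10 - 4 = 6 at compile time
Optimized: x = 6


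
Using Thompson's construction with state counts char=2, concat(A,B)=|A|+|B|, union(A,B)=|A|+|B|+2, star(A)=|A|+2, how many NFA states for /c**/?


Syntax tree has 1 char leaf(s), 0 union(s), 2 star(s)
chars contribute 1×2 = 2; each union adds +2; each star adds +2
Total: 2 + 0 + 4 = 6 states


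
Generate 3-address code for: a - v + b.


Break into single-operator statements:
t1 = a - v
t2 = t1 + b


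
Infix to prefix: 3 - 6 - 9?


left-to-right (same/higher precedence on left): tree is (- (- 3 6) 9)
Prefix: - - 3 6 9


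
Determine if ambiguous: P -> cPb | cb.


balanced c^n…b^n: each string has a unique parse
Unambiguous


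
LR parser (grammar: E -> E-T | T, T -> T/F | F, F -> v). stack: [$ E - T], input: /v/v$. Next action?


'/' can extend T; shift to build T -> T/F
Action: shift


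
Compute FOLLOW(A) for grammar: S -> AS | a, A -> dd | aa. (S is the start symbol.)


$ ∈ FOLLOW(S). For each A -> αBβ: add FIRST(β)\{ε} to FOLLOW(B); if β nullable, add FOLLOW(A).
FOLLOW(A) = {a, d}


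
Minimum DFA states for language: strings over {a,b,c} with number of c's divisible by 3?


Track (count of c) mod 3: states 0..2, accept at 0
Minimal DFA: 3 states


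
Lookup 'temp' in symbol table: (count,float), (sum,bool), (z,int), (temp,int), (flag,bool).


Lookup 'temp' → type int


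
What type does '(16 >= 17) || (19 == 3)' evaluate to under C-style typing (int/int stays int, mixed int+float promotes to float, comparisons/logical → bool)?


Operand types: bool || bool
Rule: logical operators take bool operands and yield bool
Result type: bool
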